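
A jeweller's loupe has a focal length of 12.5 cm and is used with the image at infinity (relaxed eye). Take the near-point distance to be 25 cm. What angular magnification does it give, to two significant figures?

2.0

M = D/f = 25/12.5 = 2.000.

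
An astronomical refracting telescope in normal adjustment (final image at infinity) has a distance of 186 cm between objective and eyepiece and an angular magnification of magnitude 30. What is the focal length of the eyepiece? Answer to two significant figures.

In normal adjustment the tube length equals f_obj + f_eye and |M| = f_obj/f_eye.
So f_obj = 30 f_eye and 30 f_eye + f_eye = 186 cm, giving f_eye = 186/31 = 6.000 cm and f_obj = 180.000 cm.

6.0 cm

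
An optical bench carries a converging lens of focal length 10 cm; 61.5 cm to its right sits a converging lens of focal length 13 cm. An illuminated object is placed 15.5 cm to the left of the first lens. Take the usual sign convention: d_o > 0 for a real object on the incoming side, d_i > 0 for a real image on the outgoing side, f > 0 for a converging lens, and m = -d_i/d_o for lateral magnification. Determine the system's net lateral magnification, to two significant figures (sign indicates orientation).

1.2

Lens 1: 1/d_i1 = 1/f_1 - 1/d_o1 = 1/10 - 1/15.5 = 0.03548 cm^-1, so d_i1 = 28.182 cm.
m_1 = -(28.182)/15.5 = -1.8182.
Object distance for lens 2: d_o2 = 61.5 - 28.182 = 33.318 cm.
Lens 2: 1/d_i2 = 1/f_2 - 1/d_o2 = 1/13 - 1/(33.318) = 0.04691 cm^-1, so d_i2 = 21.318 cm.
m_2 = -(21.318)/(33.318) = -0.6398.
The system's lateral magnification is m_1 m_2 = (-1.8182)(-0.6398) = 1.1633.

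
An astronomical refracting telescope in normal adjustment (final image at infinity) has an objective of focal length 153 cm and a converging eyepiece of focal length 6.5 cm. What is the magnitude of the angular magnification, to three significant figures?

|M| = f_obj/|f_eye| = 153/6.5 = 23.538.

23.5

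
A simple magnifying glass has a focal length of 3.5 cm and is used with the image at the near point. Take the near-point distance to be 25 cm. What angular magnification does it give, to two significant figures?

M = 1 + D/f = 1 + 25/3.5 = 8.143.

8.1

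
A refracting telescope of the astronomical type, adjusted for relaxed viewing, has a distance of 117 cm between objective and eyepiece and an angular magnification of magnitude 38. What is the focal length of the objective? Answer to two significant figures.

110 cm

In normal adjustment the tube length equals f_obj + f_eye and |M| = f_obj/f_eye.
So f_obj = 38 f_eye and 38 f_eye + f_eye = 117 cm, giving f_eye = 117/39 = 3.000 cm and f_obj = 114.000 cm.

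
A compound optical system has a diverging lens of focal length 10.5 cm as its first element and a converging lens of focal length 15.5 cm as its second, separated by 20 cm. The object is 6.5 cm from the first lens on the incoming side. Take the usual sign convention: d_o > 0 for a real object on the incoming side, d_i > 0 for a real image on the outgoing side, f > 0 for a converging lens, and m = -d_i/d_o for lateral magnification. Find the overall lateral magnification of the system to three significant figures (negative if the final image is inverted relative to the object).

-1.12

Applying the thin-lens equation to the first lens, 1/(-10.5) = 1/6.5 + 1/d_i1, which gives d_i1 = -4.015 cm.
Its lateral magnification is m_1 = -d_i1/d_o1 = -(-4.015)/6.5 = 0.6176.
The intermediate image is virtual, 4.015 cm to the left of lens 1, so d_o2 = L - d_i1 = 20 - (-4.015) = 24.015 cm.
Applying the thin-lens equation again with f_2 = 15.5 cm and d_o2 = 24.015 cm gives d_i2 = 43.716 cm.
m_2 = -(43.716)/(24.015) = -1.8204.
The system's lateral magnification is m_1 m_2 = (0.6176)(-1.8204) = -1.1244.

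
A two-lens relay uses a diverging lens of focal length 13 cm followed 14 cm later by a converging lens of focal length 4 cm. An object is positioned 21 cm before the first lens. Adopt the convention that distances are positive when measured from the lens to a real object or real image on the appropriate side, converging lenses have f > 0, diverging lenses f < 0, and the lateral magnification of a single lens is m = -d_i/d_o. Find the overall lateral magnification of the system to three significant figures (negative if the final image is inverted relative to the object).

Applying the thin-lens equation to the first lens, 1/(-13) = 1/21 + 1/d_i1, which gives d_i1 = -8.029 cm.
Its lateral magnification is m_1 = -d_i1/d_o1 = -(-8.029)/21 = 0.3824.
With d_i1 < 0 the first image is virtual and lies on the object side; the object distance for lens 2 is d_o2 = 14 - (-8.029) = 22.029 cm.
Applying the thin-lens equation again with f_2 = 4 cm and d_o2 = 22.029 cm gives d_i2 = 4.887 cm.
m_2 = -(4.887)/(22.029) = -0.2219.
Overall magnification: m = m_1 m_2 = -0.0848.

-0.0848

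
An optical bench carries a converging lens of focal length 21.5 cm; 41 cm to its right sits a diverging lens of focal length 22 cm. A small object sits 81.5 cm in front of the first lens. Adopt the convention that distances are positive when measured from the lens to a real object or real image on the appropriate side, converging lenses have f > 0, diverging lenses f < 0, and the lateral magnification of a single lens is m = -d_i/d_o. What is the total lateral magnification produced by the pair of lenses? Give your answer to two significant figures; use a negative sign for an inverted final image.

Applying the thin-lens equation to the first lens, 1/21.5 = 1/81.5 + 1/d_i1, which gives d_i1 = 29.204 cm.
Its lateral magnification is m_1 = -d_i1/d_o1 = -(29.204)/81.5 = -0.3583.
The intermediate image is 29.204 cm to the right of lens 1, so d_o2 = L - d_i1 = 41 - 29.204 = 11.796 cm.
Applying the thin-lens equation again with f_2 = -22 cm and d_o2 = 11.796 cm gives d_i2 = -7.679 cm.
m_2 = -(-7.679)/(11.796) = 0.6510.
Overall magnification: m = m_1 m_2 = -0.2333.

-0.23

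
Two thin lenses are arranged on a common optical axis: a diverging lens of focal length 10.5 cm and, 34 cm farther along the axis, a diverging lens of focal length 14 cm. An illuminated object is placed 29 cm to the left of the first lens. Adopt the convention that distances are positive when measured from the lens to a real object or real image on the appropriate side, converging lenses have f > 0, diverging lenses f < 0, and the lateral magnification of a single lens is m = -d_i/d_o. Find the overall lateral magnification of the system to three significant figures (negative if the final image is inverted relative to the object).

0.0668

First lens: d_i1 = 1/(1/(-10.5) - 1/29) = -7.709 cm.
m_1 = -(-7.709)/29 = 0.2658.
The intermediate image is virtual, 7.709 cm to the left of lens 1, so d_o2 = L - d_i1 = 34 - (-7.709) = 41.709 cm.
Second lens: d_i2 = 1/(1/(-14) - 1/(41.709)) = -10.482 cm.
m_2 = -(-10.482)/(41.709) = 0.2513.
The system's lateral magnification is m_1 m_2 = (0.2658)(0.2513) = 0.0668.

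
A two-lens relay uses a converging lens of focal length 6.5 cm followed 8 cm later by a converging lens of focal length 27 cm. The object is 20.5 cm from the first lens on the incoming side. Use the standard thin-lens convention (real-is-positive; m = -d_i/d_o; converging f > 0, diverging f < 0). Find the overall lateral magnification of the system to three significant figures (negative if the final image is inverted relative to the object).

-0.440

Lens 1: 1/d_i1 = 1/f_1 - 1/d_o1 = 1/6.5 - 1/20.5 = 0.10507 cm^-1, so d_i1 = 9.518 cm.
m_1 = -(9.518)/20.5 = -0.4643.
Since 9.518 cm > 8 cm, the first image lies past the second lens and serves as a virtual object: d_o2 = L - d_i1 = -1.518 cm.
Lens 2: 1/d_i2 = 1/f_2 - 1/d_o2 = 1/27 - 1/(-1.518) = 0.69586 cm^-1, so d_i2 = 1.437 cm.
m_2 = -(1.437)/(-1.518) = 0.9468.
Overall magnification: m = m_1 m_2 = -0.4396.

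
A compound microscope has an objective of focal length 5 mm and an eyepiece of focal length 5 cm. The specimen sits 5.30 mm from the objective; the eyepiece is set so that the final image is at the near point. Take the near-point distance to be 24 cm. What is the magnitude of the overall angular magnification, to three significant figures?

96.7

Convert to cm: f_obj = 5 mm = 0.5 cm; d_o = 5.30 mm = 0.53 cm.
Objective: 1/d_i = 1/f_obj - 1/d_o = 1/0.5 - 1/0.53 = 0.11321 cm^-1, so d_i = 8.833 cm.
m_obj = -d_i/d_o = -8.833/0.53 = -16.667.
Eyepiece angular magnification (image at near point): M_eye = 1 + D/f_e = 1 + 24/5 = 5.800.
Overall M = m_obj x M_eye = (-16.667)(5.800) = -96.67.
|M| = 96.67.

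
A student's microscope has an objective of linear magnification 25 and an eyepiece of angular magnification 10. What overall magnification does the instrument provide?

The overall magnification of a compound microscope is the product of the objective and eyepiece magnifications:
M = M_obj x M_eye = 25 x 10 = 250.

250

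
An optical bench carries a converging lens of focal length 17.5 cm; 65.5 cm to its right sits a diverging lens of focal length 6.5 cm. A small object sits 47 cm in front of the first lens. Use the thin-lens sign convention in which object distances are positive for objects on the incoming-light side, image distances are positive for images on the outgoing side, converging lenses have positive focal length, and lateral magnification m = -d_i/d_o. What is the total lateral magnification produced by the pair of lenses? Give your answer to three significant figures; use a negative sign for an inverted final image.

Applying the thin-lens equation to the first lens, 1/17.5 = 1/47 + 1/d_i1, which gives d_i1 = 27.881 cm.
Its lateral magnification is m_1 = -d_i1/d_o1 = -(27.881)/47 = -0.5932.
Object distance for lens 2: d_o2 = 65.5 - 27.881 = 37.619 cm.
Applying the thin-lens equation again with f_2 = -6.5 cm and d_o2 = 37.619 cm gives d_i2 = -5.542 cm.
m_2 = -(-5.542)/(37.619) = 0.1473.
Overall magnification: m = m_1 m_2 = -0.0874.

-0.0874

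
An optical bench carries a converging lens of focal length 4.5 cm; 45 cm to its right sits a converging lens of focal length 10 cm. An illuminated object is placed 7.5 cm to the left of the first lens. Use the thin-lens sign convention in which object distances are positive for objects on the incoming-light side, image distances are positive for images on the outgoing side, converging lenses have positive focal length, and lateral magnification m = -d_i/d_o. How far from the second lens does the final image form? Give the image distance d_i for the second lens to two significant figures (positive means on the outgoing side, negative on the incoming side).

14 cm

Lens 1: 1/d_i1 = 1/f_1 - 1/d_o1 = 1/4.5 - 1/7.5 = 0.08889 cm^-1, so d_i1 = 11.250 cm.
Object distance for lens 2: d_o2 = 45 - 11.250 = 33.750 cm.
Lens 2: 1/d_i2 = 1/f_2 - 1/d_o2 = 1/10 - 1/(33.750) = 0.07037 cm^-1, so d_i2 = 14.211 cm.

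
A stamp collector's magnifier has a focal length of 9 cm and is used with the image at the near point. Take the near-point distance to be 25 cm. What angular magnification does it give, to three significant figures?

M = 1 + D/f = 1 + 25/9 = 3.778.

3.78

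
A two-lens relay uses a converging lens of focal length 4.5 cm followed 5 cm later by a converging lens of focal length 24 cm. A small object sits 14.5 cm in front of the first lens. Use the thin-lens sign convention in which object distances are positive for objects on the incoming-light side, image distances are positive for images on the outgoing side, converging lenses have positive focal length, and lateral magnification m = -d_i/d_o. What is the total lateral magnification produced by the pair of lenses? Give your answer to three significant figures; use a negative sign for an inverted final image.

-0.423

First lens: d_i1 = 1/(1/4.5 - 1/14.5) = 6.525 cm.
m_1 = -(6.525)/14.5 = -0.4500.
Since 6.525 cm > 5 cm, the first image lies past the second lens and serves as a virtual object: d_o2 = L - d_i1 = -1.525 cm.
Second lens: d_i2 = 1/(1/24 - 1/(-1.525)) = 1.434 cm.
m_2 = -(1.434)/(-1.525) = 0.9403.
The system's lateral magnification is m_1 m_2 = (-0.4500)(0.9403) = -0.4231.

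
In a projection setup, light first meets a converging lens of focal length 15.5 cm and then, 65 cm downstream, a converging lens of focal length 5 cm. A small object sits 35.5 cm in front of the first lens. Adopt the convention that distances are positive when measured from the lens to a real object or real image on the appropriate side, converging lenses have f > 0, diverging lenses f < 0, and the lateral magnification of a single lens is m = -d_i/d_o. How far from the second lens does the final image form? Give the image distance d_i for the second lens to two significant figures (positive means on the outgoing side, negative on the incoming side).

5.8 cm

Lens 1: 1/d_i1 = 1/f_1 - 1/d_o1 = 1/15.5 - 1/35.5 = 0.03635 cm^-1, so d_i1 = 27.513 cm.
The intermediate image is 27.513 cm to the right of lens 1, so d_o2 = L - d_i1 = 65 - 27.513 = 37.487 cm.
Lens 2: 1/d_i2 = 1/f_2 - 1/d_o2 = 1/5 - 1/(37.487) = 0.17332 cm^-1, so d_i2 = 5.770 cm.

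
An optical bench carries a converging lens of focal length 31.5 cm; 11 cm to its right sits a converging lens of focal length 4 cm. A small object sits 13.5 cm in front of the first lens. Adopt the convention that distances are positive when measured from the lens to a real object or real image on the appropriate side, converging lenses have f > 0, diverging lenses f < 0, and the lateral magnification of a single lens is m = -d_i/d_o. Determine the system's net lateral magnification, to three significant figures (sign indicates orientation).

Applying the thin-lens equation to the first lens, 1/31.5 = 1/13.5 + 1/d_i1, which gives d_i1 = -23.625 cm.
Its lateral magnification is m_1 = -d_i1/d_o1 = -(-23.625)/13.5 = 1.7500.
With d_i1 < 0 the first image is virtual and lies on the object side; the object distance for lens 2 is d_o2 = 11 - (-23.625) = 34.625 cm.
Applying the thin-lens equation again with f_2 = 4 cm and d_o2 = 34.625 cm gives d_i2 = 4.522 cm.
m_2 = -(4.522)/(34.625) = -0.1306.
Overall magnification: m = m_1 m_2 = -0.2286.

-0.229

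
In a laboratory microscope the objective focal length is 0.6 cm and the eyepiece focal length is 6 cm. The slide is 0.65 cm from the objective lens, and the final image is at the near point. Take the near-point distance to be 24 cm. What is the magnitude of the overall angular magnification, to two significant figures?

Objective: 1/d_i = 1/f_obj - 1/d_o = 1/0.6 - 1/0.65 = 0.12821 cm^-1, so d_i = 7.800 cm.
m_obj = -d_i/d_o = -7.800/0.65 = -12.000.
Eyepiece angular magnification (image at near point): M_eye = 1 + D/f_e = 1 + 24/6 = 5.000.
Overall M = m_obj x M_eye = (-12.000)(5.000) = -60.00.
|M| = 60.00.

60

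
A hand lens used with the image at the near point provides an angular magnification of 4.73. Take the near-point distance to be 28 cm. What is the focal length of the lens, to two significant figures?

7.5 cm

For the image at the near point, M = 1 + D/f.
f = D/(M - 1) = 28/(4.73 - 1) = 7.507 cm.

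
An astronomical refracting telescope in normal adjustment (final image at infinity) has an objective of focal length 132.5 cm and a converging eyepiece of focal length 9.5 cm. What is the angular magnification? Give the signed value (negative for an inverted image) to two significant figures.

M = -f_obj/f_eye = -132.5/(9.5) = -13.947.

-14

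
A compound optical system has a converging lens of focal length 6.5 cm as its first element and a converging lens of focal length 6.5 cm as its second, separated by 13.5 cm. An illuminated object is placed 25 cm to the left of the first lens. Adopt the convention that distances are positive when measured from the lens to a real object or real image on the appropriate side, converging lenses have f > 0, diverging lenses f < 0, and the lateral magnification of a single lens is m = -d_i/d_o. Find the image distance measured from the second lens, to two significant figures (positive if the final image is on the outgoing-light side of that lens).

Lens 1: 1/d_i1 = 1/f_1 - 1/d_o1 = 1/6.5 - 1/25 = 0.11385 cm^-1, so d_i1 = 8.784 cm.
The intermediate image is 8.784 cm to the right of lens 1, so d_o2 = L - d_i1 = 13.5 - 8.784 = 4.716 cm.
Lens 2: 1/d_i2 = 1/f_2 - 1/d_o2 = 1/6.5 - 1/(4.716) = -0.05819 cm^-1, so d_i2 = -17.186 cm.

-17 cm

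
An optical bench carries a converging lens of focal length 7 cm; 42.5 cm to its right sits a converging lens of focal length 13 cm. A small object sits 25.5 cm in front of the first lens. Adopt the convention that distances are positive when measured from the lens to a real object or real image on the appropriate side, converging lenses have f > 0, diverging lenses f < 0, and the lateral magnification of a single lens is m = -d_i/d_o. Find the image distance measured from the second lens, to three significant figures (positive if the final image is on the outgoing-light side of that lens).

21.5 cm

Lens 1: 1/d_i1 = 1/f_1 - 1/d_o1 = 1/7 - 1/25.5 = 0.10364 cm^-1, so d_i1 = 9.649 cm.
That image sits 32.851 cm in front of the second lens, so d_o2 = 32.851 cm.
Lens 2: 1/d_i2 = 1/f_2 - 1/d_o2 = 1/13 - 1/(32.851) = 0.04648 cm^-1, so d_i2 = 21.513 cm.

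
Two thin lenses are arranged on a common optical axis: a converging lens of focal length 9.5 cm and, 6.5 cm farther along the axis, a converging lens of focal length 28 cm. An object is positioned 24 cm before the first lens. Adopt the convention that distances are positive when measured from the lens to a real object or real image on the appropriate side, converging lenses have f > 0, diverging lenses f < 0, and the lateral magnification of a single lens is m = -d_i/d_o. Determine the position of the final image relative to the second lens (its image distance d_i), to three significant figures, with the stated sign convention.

Lens 1: 1/d_i1 = 1/f_1 - 1/d_o1 = 1/9.5 - 1/24 = 0.06360 cm^-1, so d_i1 = 15.724 cm.
This image would form 15.724 cm past lens 1, i.e. 9.224 cm beyond lens 2, so it is a virtual object for lens 2: d_o2 = 6.5 - 15.724 = -9.224 cm.
Lens 2: 1/d_i2 = 1/f_2 - 1/d_o2 = 1/28 - 1/(-9.224) = 0.14413 cm^-1, so d_i2 = 6.938 cm.

6.94 cm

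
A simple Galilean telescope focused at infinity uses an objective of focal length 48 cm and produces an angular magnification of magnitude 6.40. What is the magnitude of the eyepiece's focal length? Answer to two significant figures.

7.5 cm

|M| = f_obj/|f_eye|, so |f_eye| = f_obj/|M| = 48/6.4 = 7.500 cm.
(The eyepiece is diverging, so its signed focal length is -7.500 cm.)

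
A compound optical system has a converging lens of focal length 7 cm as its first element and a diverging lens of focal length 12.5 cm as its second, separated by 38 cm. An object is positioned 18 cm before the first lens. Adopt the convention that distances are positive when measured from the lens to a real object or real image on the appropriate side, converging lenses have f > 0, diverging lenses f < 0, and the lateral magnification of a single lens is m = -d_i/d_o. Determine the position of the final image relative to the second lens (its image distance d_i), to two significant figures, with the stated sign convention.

Lens 1: 1/d_i1 = 1/f_1 - 1/d_o1 = 1/7 - 1/18 = 0.08730 cm^-1, so d_i1 = 11.455 cm.
The intermediate image is 11.455 cm to the right of lens 1, so d_o2 = L - d_i1 = 38 - 11.455 = 26.545 cm.
Lens 2: 1/d_i2 = 1/f_2 - 1/d_o2 = 1/(-12.5) - 1/(26.545) = -0.11767 cm^-1, so d_i2 = -8.498 cm.

-8.5 cm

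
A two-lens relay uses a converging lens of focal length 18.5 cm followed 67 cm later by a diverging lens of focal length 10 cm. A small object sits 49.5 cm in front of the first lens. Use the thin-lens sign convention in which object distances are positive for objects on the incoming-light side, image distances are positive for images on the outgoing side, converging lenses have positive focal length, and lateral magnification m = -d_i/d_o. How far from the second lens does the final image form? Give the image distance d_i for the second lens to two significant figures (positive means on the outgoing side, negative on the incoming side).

Applying the thin-lens equation to the first lens, 1/18.5 = 1/49.5 + 1/d_i1, which gives d_i1 = 29.540 cm.
The intermediate image is 29.540 cm to the right of lens 1, so d_o2 = L - d_i1 = 67 - 29.540 = 37.460 cm.
Applying the thin-lens equation again with f_2 = -10 cm and d_o2 = 37.460 cm gives d_i2 = -7.893 cm.

-7.9 cm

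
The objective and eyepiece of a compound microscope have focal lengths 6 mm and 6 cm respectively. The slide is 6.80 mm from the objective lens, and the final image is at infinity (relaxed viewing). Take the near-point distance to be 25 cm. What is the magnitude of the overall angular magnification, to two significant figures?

Convert to cm: f_obj = 6 mm = 0.6 cm; d_o = 6.80 mm = 0.68 cm.
Objective: 1/d_i = 1/f_obj - 1/d_o = 1/0.6 - 1/0.68 = 0.19608 cm^-1, so d_i = 5.100 cm.
m_obj = -d_i/d_o = -5.100/0.68 = -7.500.
Eyepiece angular magnification (image at infinity): M_eye = D/f_e = 25/6 = 4.167.
Overall M = m_obj x M_eye = (-7.500)(4.167) = -31.25.
|M| = 31.25.

31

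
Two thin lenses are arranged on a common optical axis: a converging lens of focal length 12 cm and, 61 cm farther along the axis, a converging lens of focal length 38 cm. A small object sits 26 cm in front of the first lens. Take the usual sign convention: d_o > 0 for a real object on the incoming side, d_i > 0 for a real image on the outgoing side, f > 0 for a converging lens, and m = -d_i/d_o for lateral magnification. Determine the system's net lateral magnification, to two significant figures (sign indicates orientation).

Applying the thin-lens equation to the first lens, 1/12 = 1/26 + 1/d_i1, which gives d_i1 = 22.286 cm.
Its lateral magnification is m_1 = -d_i1/d_o1 = -(22.286)/26 = -0.8571.
The intermediate image is 22.286 cm to the right of lens 1, so d_o2 = L - d_i1 = 61 - 22.286 = 38.714 cm.
Applying the thin-lens equation again with f_2 = 38 cm and d_o2 = 38.714 cm gives d_i2 = 2059.600 cm.
m_2 = -(2059.600)/(38.714) = -53.2000.
Total m = m_1 x m_2 = (-0.8571)(-53.2000) = 45.6000.

46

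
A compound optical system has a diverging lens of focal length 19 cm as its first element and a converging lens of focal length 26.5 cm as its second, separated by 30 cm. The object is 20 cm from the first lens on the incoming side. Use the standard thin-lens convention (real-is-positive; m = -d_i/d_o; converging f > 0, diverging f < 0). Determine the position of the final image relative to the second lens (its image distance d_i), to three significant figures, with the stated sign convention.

79.5 cm

Applying the thin-lens equation to the first lens, 1/(-19) = 1/20 + 1/d_i1, which gives d_i1 = -9.744 cm.
With d_i1 < 0 the first image is virtual and lies on the object side; the object distance for lens 2 is d_o2 = 30 - (-9.744) = 39.744 cm.
Applying the thin-lens equation again with f_2 = 26.5 cm and d_o2 = 39.744 cm gives d_i2 = 79.526 cm.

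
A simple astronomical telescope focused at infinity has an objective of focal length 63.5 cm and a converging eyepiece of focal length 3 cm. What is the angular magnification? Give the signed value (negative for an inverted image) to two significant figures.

M = -f_obj/f_eye = -63.5/(3) = -21.167.

-21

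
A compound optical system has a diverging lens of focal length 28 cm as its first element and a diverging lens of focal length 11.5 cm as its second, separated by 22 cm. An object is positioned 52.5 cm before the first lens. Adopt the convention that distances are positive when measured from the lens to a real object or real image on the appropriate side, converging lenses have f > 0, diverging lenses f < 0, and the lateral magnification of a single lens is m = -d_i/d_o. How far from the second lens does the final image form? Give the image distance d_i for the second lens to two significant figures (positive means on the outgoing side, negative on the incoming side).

Applying the thin-lens equation to the first lens, 1/(-28) = 1/52.5 + 1/d_i1, which gives d_i1 = -18.261 cm.
The intermediate image is virtual, 18.261 cm to the left of lens 1, so d_o2 = L - d_i1 = 22 - (-18.261) = 40.261 cm.
Applying the thin-lens equation again with f_2 = -11.5 cm and d_o2 = 40.261 cm gives d_i2 = -8.945 cm.

-8.9 cm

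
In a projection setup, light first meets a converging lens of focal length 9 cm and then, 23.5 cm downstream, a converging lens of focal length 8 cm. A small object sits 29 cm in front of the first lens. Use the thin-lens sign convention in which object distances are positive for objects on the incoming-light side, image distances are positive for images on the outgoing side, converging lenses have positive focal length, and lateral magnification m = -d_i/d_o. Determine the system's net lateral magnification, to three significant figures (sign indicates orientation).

1.47

Applying the thin-lens equation to the first lens, 1/9 = 1/29 + 1/d_i1, which gives d_i1 = 13.050 cm.
Its lateral magnification is m_1 = -d_i1/d_o1 = -(13.050)/29 = -0.4500.
Object distance for lens 2: d_o2 = 23.5 - 13.050 = 10.450 cm.
Applying the thin-lens equation again with f_2 = 8 cm and d_o2 = 10.450 cm gives d_i2 = 34.122 cm.
m_2 = -(34.122)/(10.450) = -3.2653.
Total m = m_1 x m_2 = (-0.4500)(-3.2653) = 1.4694.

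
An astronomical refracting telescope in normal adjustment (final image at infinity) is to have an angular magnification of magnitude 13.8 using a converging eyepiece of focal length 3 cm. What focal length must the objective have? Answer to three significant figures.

|M| = f_obj/|f_eye|, so f_obj = |M| x |f_eye| = 13.8 x 3 = 41.400 cm.

41.4 cm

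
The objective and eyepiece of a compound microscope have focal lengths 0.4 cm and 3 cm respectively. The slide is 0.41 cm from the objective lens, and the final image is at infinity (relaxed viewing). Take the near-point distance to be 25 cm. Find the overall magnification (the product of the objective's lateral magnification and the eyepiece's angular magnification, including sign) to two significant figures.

-330

Objective: 1/d_i = 1/f_obj - 1/d_o = 1/0.4 - 1/0.41 = 0.06098 cm^-1, so d_i = 16.400 cm.
m_obj = -d_i/d_o = -16.400/0.41 = -40.000.
Eyepiece angular magnification (image at infinity): M_eye = D/f_e = 25/3 = 8.333.
Overall M = m_obj x M_eye = (-40.000)(8.333) = -333.33.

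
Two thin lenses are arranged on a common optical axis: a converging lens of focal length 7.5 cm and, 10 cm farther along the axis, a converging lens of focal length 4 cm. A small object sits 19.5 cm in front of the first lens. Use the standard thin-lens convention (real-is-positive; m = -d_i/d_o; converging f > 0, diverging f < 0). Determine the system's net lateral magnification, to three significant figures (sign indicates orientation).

Applying the thin-lens equation to the first lens, 1/7.5 = 1/19.5 + 1/d_i1, which gives d_i1 = 12.188 cm.
Its lateral magnification is m_1 = -d_i1/d_o1 = -(12.188)/19.5 = -0.6250.
Since 12.188 cm > 10 cm, the first image lies past the second lens and serves as a virtual object: d_o2 = L - d_i1 = -2.188 cm.
Applying the thin-lens equation again with f_2 = 4 cm and d_o2 = -2.188 cm gives d_i2 = 1.414 cm.
m_2 = -(1.414)/(-2.188) = 0.6465.
Total m = m_1 x m_2 = (-0.6250)(0.6465) = -0.4040.

-0.404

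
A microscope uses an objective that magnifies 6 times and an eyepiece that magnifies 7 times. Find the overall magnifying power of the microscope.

The overall magnification of a compound microscope is the product of the objective and eyepiece magnifications:
M = M_obj x M_eye = 6 x 7 = 42.

42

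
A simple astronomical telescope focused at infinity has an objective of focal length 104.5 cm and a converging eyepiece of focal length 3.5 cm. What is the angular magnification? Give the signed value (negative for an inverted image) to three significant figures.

M = -f_obj/f_eye = -104.5/(3.5) = -29.857.

-29.9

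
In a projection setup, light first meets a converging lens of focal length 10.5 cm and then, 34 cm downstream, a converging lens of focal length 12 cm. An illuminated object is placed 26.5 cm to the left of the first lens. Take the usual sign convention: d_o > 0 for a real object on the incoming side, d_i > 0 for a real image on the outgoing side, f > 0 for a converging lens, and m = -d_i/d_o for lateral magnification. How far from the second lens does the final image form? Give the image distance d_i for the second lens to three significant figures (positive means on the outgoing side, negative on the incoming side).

43.2 cm

First lens: d_i1 = 1/(1/10.5 - 1/26.5) = 17.391 cm.
The intermediate image is 17.391 cm to the right of lens 1, so d_o2 = L - d_i1 = 34 - 17.391 = 16.609 cm.
Second lens: d_i2 = 1/(1/12 - 1/(16.609)) = 43.241 cm.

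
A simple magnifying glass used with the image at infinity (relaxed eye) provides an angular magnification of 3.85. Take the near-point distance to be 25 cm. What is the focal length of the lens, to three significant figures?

For the image at infinity, M = D/f.
f = D/M = 25/3.85 = 6.494 cm.

6.49 cm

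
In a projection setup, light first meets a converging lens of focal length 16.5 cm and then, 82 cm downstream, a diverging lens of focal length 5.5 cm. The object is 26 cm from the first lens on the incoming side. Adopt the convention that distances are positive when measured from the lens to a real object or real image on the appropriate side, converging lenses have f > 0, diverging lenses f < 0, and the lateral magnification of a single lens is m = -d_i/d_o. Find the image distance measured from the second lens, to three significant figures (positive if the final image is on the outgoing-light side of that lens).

-4.79 cm

First lens: d_i1 = 1/(1/16.5 - 1/26) = 45.158 cm.
That image sits 36.842 cm in front of the second lens, so d_o2 = 36.842 cm.
Second lens: d_i2 = 1/(1/(-5.5) - 1/(36.842)) = -4.786 cm.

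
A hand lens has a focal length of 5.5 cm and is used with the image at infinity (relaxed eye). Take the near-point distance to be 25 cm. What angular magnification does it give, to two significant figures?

4.5

M = D/f = 25/5.5 = 4.545.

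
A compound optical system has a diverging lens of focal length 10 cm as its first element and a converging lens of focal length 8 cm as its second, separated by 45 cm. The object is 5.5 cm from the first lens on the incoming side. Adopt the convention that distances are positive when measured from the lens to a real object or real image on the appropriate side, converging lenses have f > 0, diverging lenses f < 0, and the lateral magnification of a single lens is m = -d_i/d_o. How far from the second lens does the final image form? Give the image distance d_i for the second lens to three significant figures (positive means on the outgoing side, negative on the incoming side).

9.58 cm

Lens 1: 1/d_i1 = 1/f_1 - 1/d_o1 = 1/(-10) - 1/5.5 = -0.28182 cm^-1, so d_i1 = -3.548 cm.
With d_i1 < 0 the first image is virtual and lies on the object side; the object distance for lens 2 is d_o2 = 45 - (-3.548) = 48.548 cm.
Lens 2: 1/d_i2 = 1/f_2 - 1/d_o2 = 1/8 - 1/(48.548) = 0.10440 cm^-1, so d_i2 = 9.578 cm.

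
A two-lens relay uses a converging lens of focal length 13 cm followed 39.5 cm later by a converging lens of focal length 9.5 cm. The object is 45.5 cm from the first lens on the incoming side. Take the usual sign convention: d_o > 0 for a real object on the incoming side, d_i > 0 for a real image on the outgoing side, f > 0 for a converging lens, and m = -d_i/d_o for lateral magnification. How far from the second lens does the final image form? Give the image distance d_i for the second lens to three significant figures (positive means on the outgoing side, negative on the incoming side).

First lens: d_i1 = 1/(1/13 - 1/45.5) = 18.200 cm.
The intermediate image is 18.200 cm to the right of lens 1, so d_o2 = L - d_i1 = 39.5 - 18.200 = 21.300 cm.
Second lens: d_i2 = 1/(1/9.5 - 1/(21.300)) = 17.148 cm.

17.1 cm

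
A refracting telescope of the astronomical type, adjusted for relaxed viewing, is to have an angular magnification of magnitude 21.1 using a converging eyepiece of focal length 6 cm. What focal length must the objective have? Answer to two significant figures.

|M| = f_obj/|f_eye|, so f_obj = |M| x |f_eye| = 21.1 x 6 = 126.600 cm.

130 cm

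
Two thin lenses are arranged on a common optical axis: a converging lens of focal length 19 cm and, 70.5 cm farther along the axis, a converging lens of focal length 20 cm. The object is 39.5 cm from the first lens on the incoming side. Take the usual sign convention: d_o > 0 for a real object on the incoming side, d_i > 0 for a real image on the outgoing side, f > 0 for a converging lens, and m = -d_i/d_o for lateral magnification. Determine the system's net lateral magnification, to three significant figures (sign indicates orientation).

First lens: d_i1 = 1/(1/19 - 1/39.5) = 36.610 cm.
m_1 = -(36.610)/39.5 = -0.9268.
That image sits 33.890 cm in front of the second lens, so d_o2 = 33.890 cm.
Second lens: d_i2 = 1/(1/20 - 1/(33.890)) = 48.797 cm.
m_2 = -(48.797)/(33.890) = -1.4399.
The system's lateral magnification is m_1 m_2 = (-0.9268)(-1.4399) = 1.3345.

1.33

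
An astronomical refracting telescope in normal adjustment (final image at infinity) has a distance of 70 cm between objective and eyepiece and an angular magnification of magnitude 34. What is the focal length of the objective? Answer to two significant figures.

68 cm

In normal adjustment the tube length equals f_obj + f_eye and |M| = f_obj/f_eye.
So f_obj = 34 f_eye and 34 f_eye + f_eye = 70 cm, giving f_eye = 70/35 = 2.000 cm and f_obj = 68.000 cm.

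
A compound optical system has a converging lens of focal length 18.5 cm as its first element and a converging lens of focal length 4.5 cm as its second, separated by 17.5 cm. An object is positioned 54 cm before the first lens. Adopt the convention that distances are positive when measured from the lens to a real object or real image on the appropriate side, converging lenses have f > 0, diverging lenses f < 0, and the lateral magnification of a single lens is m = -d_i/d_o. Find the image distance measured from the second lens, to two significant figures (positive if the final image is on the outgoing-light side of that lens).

3.2 cm

First lens: d_i1 = 1/(1/18.5 - 1/54) = 28.141 cm.
This image would form 28.141 cm past lens 1, i.e. 10.641 cm beyond lens 2, so it is a virtual object for lens 2: d_o2 = 17.5 - 28.141 = -10.641 cm.
Second lens: d_i2 = 1/(1/4.5 - 1/(-10.641)) = 3.163 cm.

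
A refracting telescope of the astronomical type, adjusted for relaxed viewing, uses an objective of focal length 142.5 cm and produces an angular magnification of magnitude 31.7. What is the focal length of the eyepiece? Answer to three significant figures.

4.50 cm

|M| = f_obj/f_eye, so f_eye = f_obj/|M| = 142.5/31.7 = 4.495 cm.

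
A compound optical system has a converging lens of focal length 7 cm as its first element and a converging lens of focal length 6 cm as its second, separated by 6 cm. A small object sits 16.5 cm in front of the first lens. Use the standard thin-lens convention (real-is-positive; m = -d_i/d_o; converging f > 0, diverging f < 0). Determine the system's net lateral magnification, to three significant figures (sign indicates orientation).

-0.364

First lens: d_i1 = 1/(1/7 - 1/16.5) = 12.158 cm.
m_1 = -(12.158)/16.5 = -0.7368.
Since 12.158 cm > 6 cm, the first image lies past the second lens and serves as a virtual object: d_o2 = L - d_i1 = -6.158 cm.
Second lens: d_i2 = 1/(1/6 - 1/(-6.158)) = 3.039 cm.
m_2 = -(3.039)/(-6.158) = 0.4935.
Total m = m_1 x m_2 = (-0.7368)(0.4935) = -0.3636.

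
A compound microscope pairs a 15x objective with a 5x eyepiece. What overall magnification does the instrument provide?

The overall magnification of a compound microscope is the product of the objective and eyepiece magnifications:
M = M_obj x M_eye = 15 x 5 = 75.

75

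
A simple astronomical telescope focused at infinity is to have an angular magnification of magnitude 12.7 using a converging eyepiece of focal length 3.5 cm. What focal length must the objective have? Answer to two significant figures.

44 cm

|M| = f_obj/|f_eye|, so f_obj = |M| x |f_eye| = 12.7 x 3.5 = 44.450 cm.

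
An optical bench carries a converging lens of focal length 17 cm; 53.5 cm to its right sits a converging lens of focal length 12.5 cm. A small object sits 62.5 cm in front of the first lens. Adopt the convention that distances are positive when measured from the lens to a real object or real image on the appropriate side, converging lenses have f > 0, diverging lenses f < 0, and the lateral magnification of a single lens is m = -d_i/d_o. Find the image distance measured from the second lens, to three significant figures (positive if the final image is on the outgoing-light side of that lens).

21.4 cm

Lens 1: 1/d_i1 = 1/f_1 - 1/d_o1 = 1/17 - 1/62.5 = 0.04282 cm^-1, so d_i1 = 23.352 cm.
That image sits 30.148 cm in front of the second lens, so d_o2 = 30.148 cm.
Lens 2: 1/d_i2 = 1/f_2 - 1/d_o2 = 1/12.5 - 1/(30.148) = 0.04683 cm^-1, so d_i2 = 21.354 cm.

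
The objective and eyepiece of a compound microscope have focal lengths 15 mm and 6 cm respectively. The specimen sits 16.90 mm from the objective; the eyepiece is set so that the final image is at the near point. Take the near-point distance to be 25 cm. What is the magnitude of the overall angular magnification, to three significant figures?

Convert to cm: f_obj = 15 mm = 1.5 cm; d_o = 16.90 mm = 1.69 cm.
Objective: 1/d_i = 1/f_obj - 1/d_o = 1/1.5 - 1/1.69 = 0.07495 cm^-1, so d_i = 13.342 cm.
m_obj = -d_i/d_o = -13.342/1.69 = -7.895.
Eyepiece angular magnification (image at near point): M_eye = 1 + D/f_e = 1 + 25/6 = 5.167.
Overall M = m_obj x M_eye = (-7.895)(5.167) = -40.79.
|M| = 40.79.

40.8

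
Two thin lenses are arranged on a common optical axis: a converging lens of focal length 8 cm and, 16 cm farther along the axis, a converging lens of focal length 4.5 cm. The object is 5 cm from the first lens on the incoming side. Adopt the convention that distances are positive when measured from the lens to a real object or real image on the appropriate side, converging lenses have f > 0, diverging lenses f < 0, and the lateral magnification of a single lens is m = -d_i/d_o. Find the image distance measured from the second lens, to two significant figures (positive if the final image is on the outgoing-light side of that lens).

5.3 cm

Lens 1: 1/d_i1 = 1/f_1 - 1/d_o1 = 1/8 - 1/5 = -0.07500 cm^-1, so d_i1 = -13.333 cm.
The intermediate image is virtual, 13.333 cm to the left of lens 1, so d_o2 = L - d_i1 = 16 - (-13.333) = 29.333 cm.
Lens 2: 1/d_i2 = 1/f_2 - 1/d_o2 = 1/4.5 - 1/(29.333) = 0.18813 cm^-1, so d_i2 = 5.315 cm.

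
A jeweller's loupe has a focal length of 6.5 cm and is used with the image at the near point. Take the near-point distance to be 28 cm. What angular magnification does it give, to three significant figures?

M = 1 + D/f = 1 + 28/6.5 = 5.308.

5.31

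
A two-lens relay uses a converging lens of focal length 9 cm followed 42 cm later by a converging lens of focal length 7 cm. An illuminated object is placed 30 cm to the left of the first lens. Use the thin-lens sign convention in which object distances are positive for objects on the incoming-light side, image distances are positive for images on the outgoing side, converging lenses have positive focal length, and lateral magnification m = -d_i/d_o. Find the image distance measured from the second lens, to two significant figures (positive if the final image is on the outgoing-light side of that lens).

9.2 cm

Lens 1: 1/d_i1 = 1/f_1 - 1/d_o1 = 1/9 - 1/30 = 0.07778 cm^-1, so d_i1 = 12.857 cm.
The intermediate image is 12.857 cm to the right of lens 1, so d_o2 = L - d_i1 = 42 - 12.857 = 29.143 cm.
Lens 2: 1/d_i2 = 1/f_2 - 1/d_o2 = 1/7 - 1/(29.143) = 0.10854 cm^-1, so d_i2 = 9.213 cm.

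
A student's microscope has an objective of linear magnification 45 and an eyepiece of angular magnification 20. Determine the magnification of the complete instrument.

The overall magnification of a compound microscope is the product of the objective and eyepiece magnifications:
M = M_obj x M_eye = 45 x 20 = 900.

900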